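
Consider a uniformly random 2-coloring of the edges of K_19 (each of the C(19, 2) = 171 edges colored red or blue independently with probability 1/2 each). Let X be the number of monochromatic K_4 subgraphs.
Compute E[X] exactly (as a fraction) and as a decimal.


Let X = Σ_S X_S over the C(19, 4) = 3876 subsets S of size 4, where X_S = 1 if the K_4 on S is monochromatic.
For a fixed S, the K_4 on S has C(4, 2) = 6 edges. P[all 6 edges red] = (1/2)^6, and likewise for blue, so P[monochromatic] = 2·(1/2)^6 = 2^{1 − 6} = 1/32.
By linearity of expectation: E[X] = C(19, 4) · 2^{1 − 6} = 3876 · 1/32 = 969/8.
Numerically: E[X] ≈ 121.12500.

E[X] = C(19,4)·2^(1−C(4,2)) = 969/8 ≈ 121.12500.


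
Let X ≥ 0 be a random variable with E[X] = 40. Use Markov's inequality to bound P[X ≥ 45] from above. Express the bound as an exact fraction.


μ = E[X] = 40, a = 45.
Markov: P[X ≥ 45] ≤ μ/a = (40)/45 = 8/9.
Numerically: ≈ 0.889.
(Since a = 45 > μ = 40.000, the bound 8/9 is < 1 and informative.)

P[X ≥ 45] ≤ 8/9 ≈ 0.889.


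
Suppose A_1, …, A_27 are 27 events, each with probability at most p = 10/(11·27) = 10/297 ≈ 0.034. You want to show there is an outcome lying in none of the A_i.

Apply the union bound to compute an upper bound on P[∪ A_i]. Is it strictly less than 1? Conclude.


Union bound: P[∪_{i=1}^{27} A_i] ≤ Σ_i P[A_i] ≤ 27·p = 27·(10/297) = 10/11.
Numerically: 10/11 ≈ 0.909.
Is 10/11 < 1? YES.
Since P[∪ A_i] ≤ 10/11 < 1, the complement has P[∩ A_i^c] ≥ 1 − 10/11 = 1/11 > 0, so some outcome avoids every A_i.

27·p = 10/11 ≈ 0.909; existence CERTIFIED by the union bound.


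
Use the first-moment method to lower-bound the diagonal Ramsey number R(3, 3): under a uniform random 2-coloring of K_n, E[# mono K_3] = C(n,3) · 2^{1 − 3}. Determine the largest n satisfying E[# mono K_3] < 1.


We need C(n, 3) · 2^{1 − 3} < 1, i.e. C(n, 3) < 2^{3 − 1} = 4.
Check values of n near the boundary:
  n = 3: C(3, 3) = 1; 1 < 4? YES
  n = 4: C(4, 3) = 4; 4 < 4? NO
The largest n with C(n, 3) < 4 is n = 3 (where E[X] = 1/4 ≈ 0.2500). Hence R(3, 3) > 3, i.e. R(3, 3) ≥ 4.

Largest n = 3; hence R(3, 3) > 3.


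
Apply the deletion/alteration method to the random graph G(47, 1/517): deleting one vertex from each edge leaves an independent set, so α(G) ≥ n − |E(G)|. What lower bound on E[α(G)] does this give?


E[|E(G)|] = C(47, 2)·p = 1081 · (1/517) = 23/11.
E[α(G)] ≥ n − E[|E(G)|] = 47 − 23/11 = 494/11.
Numerically: ≈ 44.909091.
(This is only a lower bound; the true E[α(G)] may be larger.)

E[α(G)] ≥ 494/11 ≈ 44.909091.


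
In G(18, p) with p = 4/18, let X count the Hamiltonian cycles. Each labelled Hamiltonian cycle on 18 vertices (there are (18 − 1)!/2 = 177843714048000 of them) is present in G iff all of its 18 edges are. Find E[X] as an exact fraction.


K_18 has (18 − 1)!/2 = 177843714048000 labelled Hamiltonian cycles.
For each such Hamiltonian cycle H, let X_H = 1 if all 18 edges of H are present in G. Then P[X_H = 1] = p^{18} = (2/9)^{18} = 262144/150094635296999121.
Summing the indicators: E[X] = Σ_H E[X_H] = 177843714048000 · p^{18} = 177843714048000 · 262144/150094635296999121 = 63951526166528000/205891132094649.
Numerically: E[X] ≈ 310.608.

E[X] = 177843714048000 · (2/9)^{18} = 63951526166528000/205891132094649 ≈ 310.608.


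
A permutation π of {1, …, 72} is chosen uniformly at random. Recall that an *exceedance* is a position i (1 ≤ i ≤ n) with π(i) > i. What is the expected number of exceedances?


Write X = Σ_{i=1}^{72} X_i, where X_i = 1_{π(i) > i}.
For each fixed i, π(i) is uniform over {1, …, 72} (marginal of a uniform permutation), so P[π(i) > i] = (n − i)/n. Summing: Σ_{i=1}^{72} (n − i)/n = (0 + 1 + … + 71)/72 = 72(72 − 1)/(2·72) = (72 − 1)/2.
Hence E[X] = Σ_{i=1}^{72} (72 − i)/72 = 71/2 ≈ 35.50000.

E[X] = 71/2 = 35.50000.


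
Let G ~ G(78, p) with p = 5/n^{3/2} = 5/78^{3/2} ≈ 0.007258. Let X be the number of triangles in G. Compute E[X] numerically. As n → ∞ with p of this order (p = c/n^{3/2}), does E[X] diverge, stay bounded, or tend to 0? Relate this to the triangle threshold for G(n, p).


Number of potential triangles: C(78, 3) = 76076.
Each occurs with probability p³ ≈ (0.007258)³ ≈ 3.823704e-07.
By linearity: E[X] = C(78, 3)·p³ ≈ 76076 · 3.823704e-07 ≈ 0.0291.
Since α = 3/2 > 1, p = c/n^{3/2} = o(1/n) is below the triangle threshold p ~ 1/n. Asymptotically E[X] ~ (c³/6)·n^{3(1−α)} = (5³/6)·n^{-1.5} → 0, so by Markov's inequality G has no triangles w.h.p.

E[X] ≈ 0.0291; in regime p = Θ(1/n^{3/2}) E[X] tends to 0 (below the triangle threshold p ~ 1/n).


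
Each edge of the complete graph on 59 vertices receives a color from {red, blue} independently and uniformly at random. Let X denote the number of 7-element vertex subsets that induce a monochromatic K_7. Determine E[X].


Let X = Σ_S X_S over the C(59, 7) = 341149446 subsets S of size 7, where X_S = 1 if the K_7 on S is monochromatic.
For a fixed S, the K_7 on S has C(7, 2) = 21 edges. P[all 21 edges red] = (1/2)^21, and likewise for blue, so P[monochromatic] = 2·(1/2)^21 = 2^{1 − 21} = 1/1048576.
Summing: E[X] = C(59, 7) · 2^{1 − 21} = 341149446 · 1/1048576 = 170574723/524288.
Numerically: E[X] ≈ 325.345465.

E[X] = C(59,7)·2^(1−C(7,2)) = 170574723/524288 ≈ 325.345465.


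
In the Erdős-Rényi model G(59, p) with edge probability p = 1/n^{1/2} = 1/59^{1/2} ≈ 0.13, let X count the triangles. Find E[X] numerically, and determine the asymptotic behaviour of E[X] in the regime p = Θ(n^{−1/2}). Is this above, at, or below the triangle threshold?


Number of potential triangles: C(59, 3) = 32509.
Each occurs with probability p³ ≈ (0.13)³ ≈ 2.20659e-03.
By linearity: E[X] = C(59, 3)·p³ ≈ 32509 · 2.20659e-03 ≈ 71.734.
Since α = 1/2 < 1, p = c/n^{1/2} ≫ 1/n is above the triangle threshold p ~ 1/n. Asymptotically E[X] ~ (c³/6)·n^{3(1−α)} = (1³/6)·n^{1.5} → ∞; triangles are abundant w.h.p.

E[X] ≈ 71.734; in regime p = Θ(1/n^{1/2}) E[X] diverges (above the triangle threshold p ~ 1/n).


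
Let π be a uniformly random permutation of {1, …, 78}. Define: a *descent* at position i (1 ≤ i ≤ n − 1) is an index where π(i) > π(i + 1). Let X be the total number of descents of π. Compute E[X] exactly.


Write X = Σ X_I over i = 1, …, 77, with X_I the indicator of one descent.
There are 77 indicators.
For each fixed i, the pair (π(i), π(i+1)) is a uniformly random ordered pair of distinct values from {1, …, 78}; by symmetry P[π(i) > π(i+1)] = 1/2.
By linearity: E[X] = 77 · (1/2) = (78 − 1) · (1/2) = 77/2 ≈ 38.500.

E[X] = 77/2 = 38.500.


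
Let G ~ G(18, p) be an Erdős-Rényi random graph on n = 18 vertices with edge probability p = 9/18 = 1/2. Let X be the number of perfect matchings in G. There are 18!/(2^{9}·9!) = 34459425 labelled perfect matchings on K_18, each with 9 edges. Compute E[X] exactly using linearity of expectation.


K_18 has 18!/(2^{9}·9!) = 34459425 labelled perfect matchings.
For each such perfect matching H, let X_H = 1 if all 9 edges of H are present in G. Then P[X_H = 1] = p^{9} = (1/2)^{9} = 1/512.
By linearity of expectation: E[X] = Σ_H E[X_H] = 34459425 · p^{9} = 34459425 · 1/512 = 34459425/512.
Numerically: E[X] ≈ 67304.

E[X] = 34459425 · (1/2)^{9} = 34459425/512 ≈ 67304.


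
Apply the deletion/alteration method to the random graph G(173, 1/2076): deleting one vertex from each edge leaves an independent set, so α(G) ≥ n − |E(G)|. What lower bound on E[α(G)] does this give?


E[|E(G)|] = C(173, 2)·p = 14878 · (1/2076) = 43/6.
E[α(G)] ≥ n − E[|E(G)|] = 173 − 43/6 = 995/6.
Numerically: ≈ 165.833333.
(This is only a lower bound; the true E[α(G)] may be larger.)

E[α(G)] ≥ 995/6 ≈ 165.833333.


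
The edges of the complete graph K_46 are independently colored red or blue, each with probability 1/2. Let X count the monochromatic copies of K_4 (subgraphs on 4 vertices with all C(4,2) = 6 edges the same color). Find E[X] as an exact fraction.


Let X = Σ_S X_S over the C(46, 4) = 163185 subsets S of size 4, where X_S = 1 if the K_4 on S is monochromatic.
For a fixed S, the K_4 on S has C(4, 2) = 6 edges. P[all 6 edges red] = (1/2)^6, and likewise for blue, so P[monochromatic] = 2·(1/2)^6 = 2^{1 − 6} = 1/32.
Summing: E[X] = C(46, 4) · 2^{1 − 6} = 163185 · 1/32 = 163185/32.
Numerically: E[X] ≈ 5099.5312.

E[X] = C(46,4)·2^(1−C(4,2)) = 163185/32 ≈ 5099.5312.


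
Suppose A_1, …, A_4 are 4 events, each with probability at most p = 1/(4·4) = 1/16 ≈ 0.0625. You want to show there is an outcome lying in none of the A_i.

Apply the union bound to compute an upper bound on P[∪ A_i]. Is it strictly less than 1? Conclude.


Union bound: P[∪_{i=1}^{4} A_i] ≤ Σ_i P[A_i] ≤ 4·p = 4·(1/16) = 1/4.
Numerically: 1/4 ≈ 0.2500.
Is 1/4 < 1? YES.
Since P[∪ A_i] ≤ 1/4 < 1, the complement has P[∩ A_i^c] ≥ 1 − 1/4 = 3/4 > 0, so some outcome avoids every A_i.

4·p = 1/4 ≈ 0.2500; existence CERTIFIED by the union bound.


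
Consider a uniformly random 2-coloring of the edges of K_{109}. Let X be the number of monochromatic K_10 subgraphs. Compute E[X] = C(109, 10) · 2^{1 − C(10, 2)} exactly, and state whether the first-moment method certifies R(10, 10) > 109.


E[X] = C(109, 10) · 2^{1 − 45} = 42634215112710 · 2^{−44} = 42634215112710/17592186044416.
As a reduced fraction: E[X] = 21317107556355/8796093022208 ≈ 2.423.
Is E[X] < 1? NO.
Since E[X] ≥ 1, the first-moment bound is inconclusive at n = 109; it does NOT by itself certify R(10, 10) > 109.

E[X] = 21317107556355/8796093022208 ≈ 2.423; E[X] ≥ 1; first-moment method inconclusive here.


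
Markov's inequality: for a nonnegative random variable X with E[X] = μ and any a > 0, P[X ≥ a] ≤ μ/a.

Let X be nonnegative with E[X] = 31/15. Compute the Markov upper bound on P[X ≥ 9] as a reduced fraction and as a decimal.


μ = E[X] = 31/15, a = 9.
Markov: P[X ≥ 9] ≤ μ/a = (31/15)/9 = 31/135.
Numerically: ≈ 0.230.
(Since a = 9 > μ = 2.067, the bound 31/135 is < 1 and informative.)

P[X ≥ 9] ≤ 31/135 ≈ 0.230.


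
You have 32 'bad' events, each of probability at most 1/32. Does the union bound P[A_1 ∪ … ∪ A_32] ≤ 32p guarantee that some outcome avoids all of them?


Union bound: P[∪_{i=1}^{32} A_i] ≤ Σ_i P[A_i] ≤ 32·p = 32·(1/32) = 1.
Numerically: 1 ≈ 1.000.
Is 1 < 1? NO.
Since the bound 1 is ≥ 1, the union bound is uninformative here; it does NOT by itself certify existence.

32·p = 1 ≈ 1.000; existence NOT certified by the union bound.


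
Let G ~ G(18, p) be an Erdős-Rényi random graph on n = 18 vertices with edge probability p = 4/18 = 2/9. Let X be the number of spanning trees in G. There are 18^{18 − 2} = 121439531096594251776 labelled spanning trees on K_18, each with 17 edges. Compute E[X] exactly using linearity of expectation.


K_18 has 18^{18 − 2} = 121439531096594251776 labelled spanning trees.
For each such spanning tree H, let X_H = 1 if all 17 edges of H are present in G. Then P[X_H = 1] = p^{17} = (2/9)^{17} = 131072/16677181699666569.
By linearity: E[X] = Σ_H E[X_H] = 121439531096594251776 · p^{17} = 121439531096594251776 · 131072/16677181699666569 = 8589934592/9.
Numerically: E[X] ≈ 9.544e+08.

E[X] = 121439531096594251776 · (2/9)^{17} = 8589934592/9 ≈ 9.544e+08.


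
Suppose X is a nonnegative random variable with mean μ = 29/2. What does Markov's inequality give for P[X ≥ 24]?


μ = E[X] = 29/2, a = 24.
Markov: P[X ≥ 24] ≤ μ/a = (29/2)/24 = 29/48.
Numerically: ≈ 0.604.
(Since a = 24 > μ = 14.500, the bound 29/48 is < 1 and informative.)

P[X ≥ 24] ≤ 29/48 ≈ 0.604.


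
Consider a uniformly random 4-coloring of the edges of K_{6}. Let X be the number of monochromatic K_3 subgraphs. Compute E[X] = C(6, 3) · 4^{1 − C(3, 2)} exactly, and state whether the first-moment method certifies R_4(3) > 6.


E[X] = C(6, 3) · 4^{1 − 3} = 20 · 4^{−2} = 20/16.
As a reduced fraction: E[X] = 5/4 ≈ 1.250000.
Is E[X] < 1? NO.
Since E[X] ≥ 1, the first-moment bound is inconclusive at n = 6; it does NOT by itself certify R_4(3) > 6.

E[X] = 5/4 ≈ 1.250000; E[X] ≥ 1; first-moment method inconclusive here.


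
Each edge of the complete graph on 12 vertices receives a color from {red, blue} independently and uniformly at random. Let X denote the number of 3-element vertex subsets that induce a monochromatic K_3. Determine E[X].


Let X = Σ_S X_S over the C(12, 3) = 220 subsets S of size 3, where X_S = 1 if the K_3 on S is monochromatic.
For a fixed S, the K_3 on S has C(3, 2) = 3 edges. P[all 3 edges red] = (1/2)^3, and likewise for blue, so P[monochromatic] = 2·(1/2)^3 = 2^{1 − 3} = 1/4.
Summing: E[X] = C(12, 3) · 2^{1 − 3} = 220 · 1/4 = 55.
Numerically: E[X] ≈ 55.00000.

E[X] = C(12,3)·2^(1−C(3,2)) = 55 ≈ 55.00000.


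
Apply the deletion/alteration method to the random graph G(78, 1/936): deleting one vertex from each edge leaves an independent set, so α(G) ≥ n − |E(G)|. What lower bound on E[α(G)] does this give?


E[|E(G)|] = C(78, 2)·p = 3003 · (1/936) = 77/24.
E[α(G)] ≥ n − E[|E(G)|] = 78 − 77/24 = 1795/24.
Numerically: ≈ 74.791667.
(This is only a lower bound; the true E[α(G)] may be larger.)

E[α(G)] ≥ 1795/24 ≈ 74.791667.


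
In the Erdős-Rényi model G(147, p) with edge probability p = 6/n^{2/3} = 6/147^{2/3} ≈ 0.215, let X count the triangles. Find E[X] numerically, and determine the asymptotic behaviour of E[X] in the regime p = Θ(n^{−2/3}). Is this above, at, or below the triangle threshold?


Number of potential triangles: C(147, 3) = 518665.
Each occurs with probability p³ ≈ (0.215)³ ≈ 9.99584e-03.
By linearity: E[X] = C(147, 3)·p³ ≈ 518665 · 9.99584e-03 ≈ 5184.490.
Since α = 2/3 < 1, p = c/n^{2/3} ≫ 1/n is above the triangle threshold p ~ 1/n. Asymptotically E[X] ~ (c³/6)·n^{3(1−α)} = (6³/6)·n^{1} → ∞; triangles are abundant w.h.p.

E[X] ≈ 5184.490; in regime p = Θ(1/n^{2/3}) E[X] diverges (above the triangle threshold p ~ 1/n).


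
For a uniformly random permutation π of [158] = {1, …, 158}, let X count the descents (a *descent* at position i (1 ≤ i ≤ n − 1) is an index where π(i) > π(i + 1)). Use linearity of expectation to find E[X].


Write X = Σ X_I over i = 1, …, 157, with X_I the indicator of one descent.
There are 157 indicators.
For each fixed i, the pair (π(i), π(i+1)) is a uniformly random ordered pair of distinct values from {1, …, 158}; by symmetry P[π(i) > π(i+1)] = 1/2.
By linearity: E[X] = 157 · (1/2) = (158 − 1) · (1/2) = 157/2 ≈ 78.5000.

E[X] = 157/2 = 78.5000.


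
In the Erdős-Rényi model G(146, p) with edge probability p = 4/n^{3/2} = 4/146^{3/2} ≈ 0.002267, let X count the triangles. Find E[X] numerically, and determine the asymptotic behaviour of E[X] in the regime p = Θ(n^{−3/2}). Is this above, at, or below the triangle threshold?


Number of potential triangles: C(146, 3) = 508080.
Each occurs with probability p³ ≈ (0.002267)³ ≈ 1.165714e-08.
By linearity: E[X] = C(146, 3)·p³ ≈ 508080 · 1.165714e-08 ≈ 0.0059.
Since α = 3/2 > 1, p = c/n^{3/2} = o(1/n) is below the triangle threshold p ~ 1/n. Asymptotically E[X] ~ (c³/6)·n^{3(1−α)} = (4³/6)·n^{-1.5} → 0, so by Markov's inequality G has no triangles w.h.p.

E[X] ≈ 0.0059; in regime p = Θ(1/n^{3/2}) E[X] tends to 0 (below the triangle threshold p ~ 1/n).


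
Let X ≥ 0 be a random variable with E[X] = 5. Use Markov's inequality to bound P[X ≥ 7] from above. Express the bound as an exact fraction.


μ = E[X] = 5, a = 7.
Markov: P[X ≥ 7] ≤ μ/a = (5)/7 = 5/7.
Numerically: ≈ 0.714286.
(Since a = 7 > μ = 5.000000, the bound 5/7 is < 1 and informative.)

P[X ≥ 7] ≤ 5/7 ≈ 0.714286.


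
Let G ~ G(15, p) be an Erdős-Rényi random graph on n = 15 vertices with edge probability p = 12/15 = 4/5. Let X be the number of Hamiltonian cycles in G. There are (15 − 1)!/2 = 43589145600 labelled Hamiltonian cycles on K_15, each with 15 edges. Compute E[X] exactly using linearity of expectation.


K_15 has (15 − 1)!/2 = 43589145600 labelled Hamiltonian cycles.
For each such Hamiltonian cycle H, let X_H = 1 if all 15 edges of H are present in G. Then P[X_H = 1] = p^{15} = (4/5)^{15} = 1073741824/30517578125.
By linearity of expectation: E[X] = Σ_H E[X_H] = 43589145600 · p^{15} = 43589145600 · 1073741824/30517578125 = 1872139548125822976/1220703125.
Numerically: E[X] ≈ 1.53366e+09.

E[X] = 43589145600 · (4/5)^{15} = 1872139548125822976/1220703125 ≈ 1.53366e+09.


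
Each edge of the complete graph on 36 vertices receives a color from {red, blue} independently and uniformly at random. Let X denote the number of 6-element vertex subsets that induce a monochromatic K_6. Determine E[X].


Let X = Σ_S X_S over the C(36, 6) = 1947792 subsets S of size 6, where X_S = 1 if the K_6 on S is monochromatic.
For a fixed S, the K_6 on S has C(6, 2) = 15 edges. P[all 15 edges red] = (1/2)^15, and likewise for blue, so P[monochromatic] = 2·(1/2)^15 = 2^{1 − 15} = 1/16384.
By linearity: E[X] = C(36, 6) · 2^{1 − 15} = 1947792 · 1/16384 = 121737/1024.
Numerically: E[X] ≈ 118.883789.

E[X] = C(36,6)·2^(1−C(6,2)) = 121737/1024 ≈ 118.883789.


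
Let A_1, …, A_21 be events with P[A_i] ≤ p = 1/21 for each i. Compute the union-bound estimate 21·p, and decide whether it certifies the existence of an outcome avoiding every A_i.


Union bound: P[∪_{i=1}^{21} A_i] ≤ Σ_i P[A_i] ≤ 21·p = 21·(1/21) = 1.
Numerically: 1 ≈ 1.00000.
Is 1 < 1? NO.
Since the bound 1 is ≥ 1, the union bound is uninformative here; it does NOT by itself certify existence.

21·p = 1 ≈ 1.00000; existence NOT certified by the union bound.


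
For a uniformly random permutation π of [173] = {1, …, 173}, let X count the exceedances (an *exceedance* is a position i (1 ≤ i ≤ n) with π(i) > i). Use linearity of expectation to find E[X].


Write X = Σ_{i=1}^{173} X_i, where X_i = 1_{π(i) > i}.
For each fixed i, π(i) is uniform over {1, …, 173} (marginal of a uniform permutation), so P[π(i) > i] = (n − i)/n. Summing: Σ_{i=1}^{173} (n − i)/n = (0 + 1 + … + 172)/173 = 173(173 − 1)/(2·173) = (173 − 1)/2.
Hence E[X] = Σ_{i=1}^{173} (173 − i)/173 = 86 ≈ 86.00000.

E[X] = 86 = 86.00000.


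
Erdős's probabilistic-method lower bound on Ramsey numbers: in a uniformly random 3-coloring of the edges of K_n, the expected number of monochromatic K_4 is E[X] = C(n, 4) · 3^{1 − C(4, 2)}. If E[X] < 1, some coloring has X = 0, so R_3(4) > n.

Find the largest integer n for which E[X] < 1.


We need C(n, 4) · 3^{1 − 6} < 1, i.e. C(n, 4) < 3^{6 − 1} = 243.
Check values of n near the boundary:
  n = 6: C(6, 4) = 15; 15 < 243? YES
  n = 7: C(7, 4) = 35; 35 < 243? YES
  n = 8: C(8, 4) = 70; 70 < 243? YES
  n = 9: C(9, 4) = 126; 126 < 243? YES
  n = 10: C(10, 4) = 210; 210 < 243? YES
  n = 11: C(11, 4) = 330; 330 < 243? NO
  n = 12: C(12, 4) = 495; 495 < 243? NO
  n = 13: C(13, 4) = 715; 715 < 243? NO
The largest n with C(n, 4) < 243 is n = 10 (where E[X] = 70/81 ≈ 0.864198). Hence R_3(4) > 10, i.e. R_3(4) ≥ 11.

Largest n = 10; hence R_3(4) > 10.


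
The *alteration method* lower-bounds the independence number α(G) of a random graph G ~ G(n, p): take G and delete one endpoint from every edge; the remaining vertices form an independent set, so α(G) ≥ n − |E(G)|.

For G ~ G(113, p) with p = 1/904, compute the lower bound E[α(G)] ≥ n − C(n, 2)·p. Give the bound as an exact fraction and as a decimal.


E[|E(G)|] = C(113, 2)·p = 6328 · (1/904) = 7.
E[α(G)] ≥ n − E[|E(G)|] = 113 − 7 = 106.
Numerically: ≈ 106.000.
(This is only a lower bound; the true E[α(G)] may be larger.)

E[α(G)] ≥ 106 ≈ 106.000.


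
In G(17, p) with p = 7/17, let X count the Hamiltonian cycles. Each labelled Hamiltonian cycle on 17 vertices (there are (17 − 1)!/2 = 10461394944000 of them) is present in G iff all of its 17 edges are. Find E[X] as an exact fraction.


K_17 has (17 − 1)!/2 = 10461394944000 labelled Hamiltonian cycles.
For each such Hamiltonian cycle H, let X_H = 1 if all 17 edges of H are present in G. Then P[X_H = 1] = p^{17} = (7/17)^{17} = 232630513987207/827240261886336764177.
Summing the indicators: E[X] = Σ_H E[X_H] = 10461394944000 · p^{17} = 10461394944000 · 232630513987207/827240261886336764177 = 2433639682845888590481408000/827240261886336764177.
Numerically: E[X] ≈ 2.94e+06.

E[X] = 10461394944000 · (7/17)^{17} = 2433639682845888590481408000/827240261886336764177 ≈ 2.94e+06.


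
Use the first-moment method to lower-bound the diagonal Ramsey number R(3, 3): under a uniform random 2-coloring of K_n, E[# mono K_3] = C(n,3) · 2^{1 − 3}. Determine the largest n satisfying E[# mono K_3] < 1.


We need C(n, 3) · 2^{1 − 3} < 1, i.e. C(n, 3) < 2^{3 − 1} = 4.
Check values of n near the boundary:
  n = 3: C(3, 3) = 1; 1 < 4? YES
  n = 4: C(4, 3) = 4; 4 < 4? NO
  n = 5: C(5, 3) = 10; 10 < 4? NO
  n = 6: C(6, 3) = 20; 20 < 4? NO
The largest n with C(n, 3) < 4 is n = 3 (where E[X] = 1/4 ≈ 0.2500000). Hence R(3, 3) > 3, i.e. R(3, 3) ≥ 4.

Largest n = 3; hence R(3, 3) > 3.


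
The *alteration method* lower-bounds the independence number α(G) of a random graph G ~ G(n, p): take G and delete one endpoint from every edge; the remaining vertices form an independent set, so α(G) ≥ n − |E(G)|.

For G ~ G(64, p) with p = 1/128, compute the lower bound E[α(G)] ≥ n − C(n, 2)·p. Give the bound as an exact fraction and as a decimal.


E[|E(G)|] = C(64, 2)·p = 2016 · (1/128) = 63/4.
E[α(G)] ≥ n − E[|E(G)|] = 64 − 63/4 = 193/4.
Numerically: ≈ 48.25000.
(This is only a lower bound; the true E[α(G)] may be larger.)

E[α(G)] ≥ 193/4 ≈ 48.25000.


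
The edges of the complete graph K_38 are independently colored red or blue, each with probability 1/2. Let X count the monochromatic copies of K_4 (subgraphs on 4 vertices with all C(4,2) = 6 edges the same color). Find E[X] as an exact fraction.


Let X = Σ_S X_S over the C(38, 4) = 73815 subsets S of size 4, where X_S = 1 if the K_4 on S is monochromatic.
For a fixed S, the K_4 on S has C(4, 2) = 6 edges. P[all 6 edges red] = (1/2)^6, and likewise for blue, so P[monochromatic] = 2·(1/2)^6 = 2^{1 − 6} = 1/32.
Summing: E[X] = C(38, 4) · 2^{1 − 6} = 73815 · 1/32 = 73815/32.
Numerically: E[X] ≈ 2306.7188.

E[X] = C(38,4)·2^(1−C(4,2)) = 73815/32 ≈ 2306.7188.


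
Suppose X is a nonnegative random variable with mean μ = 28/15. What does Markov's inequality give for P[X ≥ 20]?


μ = E[X] = 28/15, a = 20.
Markov: P[X ≥ 20] ≤ μ/a = (28/15)/20 = 7/75.
Numerically: ≈ 0.093.
(Since a = 20 > μ = 1.867, the bound 7/75 is < 1 and informative.)

P[X ≥ 20] ≤ 7/75 ≈ 0.093.


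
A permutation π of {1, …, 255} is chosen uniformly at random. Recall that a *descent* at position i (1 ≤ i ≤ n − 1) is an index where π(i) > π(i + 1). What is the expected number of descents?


Write X = Σ X_I over i = 1, …, 254, with X_I the indicator of one descent.
There are 254 indicators.
For each fixed i, the pair (π(i), π(i+1)) is a uniformly random ordered pair of distinct values from {1, …, 255}; by symmetry P[π(i) > π(i+1)] = 1/2.
By linearity: E[X] = 254 · (1/2) = (255 − 1) · (1/2) = 127 ≈ 127.0000.

E[X] = 127 = 127.0000.


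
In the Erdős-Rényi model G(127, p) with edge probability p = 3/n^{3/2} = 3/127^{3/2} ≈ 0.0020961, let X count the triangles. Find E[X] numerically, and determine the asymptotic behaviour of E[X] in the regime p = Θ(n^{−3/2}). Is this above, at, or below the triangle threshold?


Number of potential triangles: C(127, 3) = 333375.
Each occurs with probability p³ ≈ (0.0020961)³ ≈ 9.2097326e-09.
By linearity: E[X] = C(127, 3)·p³ ≈ 333375 · 9.2097326e-09 ≈ 0.00307.
Since α = 3/2 > 1, p = c/n^{3/2} = o(1/n) is below the triangle threshold p ~ 1/n. Asymptotically E[X] ~ (c³/6)·n^{3(1−α)} = (3³/6)·n^{-1.5} → 0, so by Markov's inequality G has no triangles w.h.p.

E[X] ≈ 0.00307; in regime p = Θ(1/n^{3/2}) E[X] tends to 0 (below the triangle threshold p ~ 1/n).


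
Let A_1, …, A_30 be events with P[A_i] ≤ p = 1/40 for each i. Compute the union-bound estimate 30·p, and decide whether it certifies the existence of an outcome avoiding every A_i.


Union bound: P[∪_{i=1}^{30} A_i] ≤ Σ_i P[A_i] ≤ 30·p = 30·(1/40) = 3/4.
Numerically: 3/4 ≈ 0.75000.
Is 3/4 < 1? YES.
Since P[∪ A_i] ≤ 3/4 < 1, the complement has P[∩ A_i^c] ≥ 1 − 3/4 = 1/4 > 0, so some outcome avoids every A_i.

30·p = 3/4 ≈ 0.75000; existence CERTIFIED by the union bound.


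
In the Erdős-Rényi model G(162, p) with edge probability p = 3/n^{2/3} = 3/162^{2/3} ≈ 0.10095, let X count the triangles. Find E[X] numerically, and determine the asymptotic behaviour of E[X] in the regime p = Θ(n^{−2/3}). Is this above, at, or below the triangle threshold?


Number of potential triangles: C(162, 3) = 695520.
Each occurs with probability p³ ≈ (0.10095)³ ≈ 1.0288066e-03.
By linearity: E[X] = C(162, 3)·p³ ≈ 695520 · 1.0288066e-03 ≈ 715.55556.
Since α = 2/3 < 1, p = c/n^{2/3} ≫ 1/n is above the triangle threshold p ~ 1/n. Asymptotically E[X] ~ (c³/6)·n^{3(1−α)} = (3³/6)·n^{1} → ∞; triangles are abundant w.h.p.

E[X] ≈ 715.55556; in regime p = Θ(1/n^{2/3}) E[X] diverges (above the triangle threshold p ~ 1/n).


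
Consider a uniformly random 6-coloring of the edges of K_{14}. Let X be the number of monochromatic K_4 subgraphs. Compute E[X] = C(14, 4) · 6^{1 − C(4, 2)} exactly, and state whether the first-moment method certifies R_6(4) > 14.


E[X] = C(14, 4) · 6^{1 − 6} = 1001 · 6^{−5} = 1001/7776.
As a reduced fraction: E[X] = 1001/7776 ≈ 0.129.
Is E[X] < 1? YES.
Since E[X] < 1, there exists a 6-coloring of K_{14} with no monochromatic K_4; hence R_6(4) > 14.

E[X] = 1001/7776 ≈ 0.129; E[X] < 1, so R_6(4) > 14.


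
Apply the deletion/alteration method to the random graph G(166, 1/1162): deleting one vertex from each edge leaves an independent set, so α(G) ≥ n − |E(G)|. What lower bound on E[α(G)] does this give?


E[|E(G)|] = C(166, 2)·p = 13695 · (1/1162) = 165/14.
E[α(G)] ≥ n − E[|E(G)|] = 166 − 165/14 = 2159/14.
Numerically: ≈ 154.2143.
(This is only a lower bound; the true E[α(G)] may be larger.)

E[α(G)] ≥ 2159/14 ≈ 154.2143.


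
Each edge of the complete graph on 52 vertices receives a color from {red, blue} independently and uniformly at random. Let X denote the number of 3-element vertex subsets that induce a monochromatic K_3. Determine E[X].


Let X = Σ_S X_S over the C(52, 3) = 22100 subsets S of size 3, where X_S = 1 if the K_3 on S is monochromatic.
For a fixed S, the K_3 on S has C(3, 2) = 3 edges. P[all 3 edges red] = (1/2)^3, and likewise for blue, so P[monochromatic] = 2·(1/2)^3 = 2^{1 − 3} = 1/4.
By linearity of expectation: E[X] = C(52, 3) · 2^{1 − 3} = 22100 · 1/4 = 5525.
Numerically: E[X] ≈ 5525.00000.

E[X] = C(52,3)·2^(1−C(3,2)) = 5525 ≈ 5525.00000.


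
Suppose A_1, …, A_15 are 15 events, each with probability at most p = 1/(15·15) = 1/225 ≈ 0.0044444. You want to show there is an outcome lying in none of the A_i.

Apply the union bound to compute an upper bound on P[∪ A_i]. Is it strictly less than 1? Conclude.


Union bound: P[∪_{i=1}^{15} A_i] ≤ Σ_i P[A_i] ≤ 15·p = 15·(1/225) = 1/15.
Numerically: 1/15 ≈ 0.0666667.
Is 1/15 < 1? YES.
Since P[∪ A_i] ≤ 1/15 < 1, the complement has P[∩ A_i^c] ≥ 1 − 1/15 = 14/15 > 0, so some outcome avoids every A_i.

15·p = 1/15 ≈ 0.0666667; existence CERTIFIED by the union bound.


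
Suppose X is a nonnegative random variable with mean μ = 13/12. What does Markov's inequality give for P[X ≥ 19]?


μ = E[X] = 13/12, a = 19.
Markov: P[X ≥ 19] ≤ μ/a = (13/12)/19 = 13/228.
Numerically: ≈ 0.0570.
(Since a = 19 > μ = 1.0833, the bound 13/228 is < 1 and informative.)

P[X ≥ 19] ≤ 13/228 ≈ 0.0570.


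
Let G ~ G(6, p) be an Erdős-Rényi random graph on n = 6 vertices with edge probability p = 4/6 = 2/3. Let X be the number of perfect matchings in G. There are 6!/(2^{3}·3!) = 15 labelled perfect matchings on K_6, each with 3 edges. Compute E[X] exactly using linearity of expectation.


K_6 has 6!/(2^{3}·3!) = 15 labelled perfect matchings.
For each such perfect matching H, let X_H = 1 if all 3 edges of H are present in G. Then P[X_H = 1] = p^{3} = (2/3)^{3} = 8/27.
Summing the indicators: E[X] = Σ_H E[X_H] = 15 · p^{3} = 15 · 8/27 = 40/9.
Numerically: E[X] ≈ 4.44.

E[X] = 15 · (2/3)^{3} = 40/9 ≈ 4.44.


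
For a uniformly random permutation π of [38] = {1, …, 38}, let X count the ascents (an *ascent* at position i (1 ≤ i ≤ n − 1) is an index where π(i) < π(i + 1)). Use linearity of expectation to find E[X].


Write X = Σ X_I over i = 1, …, 37, with X_I the indicator of one ascent.
There are 37 indicators.
For each fixed i, the pair (π(i), π(i+1)) is a uniformly random ordered pair of distinct values from {1, …, 38}; by symmetry P[π(i) < π(i+1)] = 1/2.
By linearity: E[X] = 37 · (1/2) = (38 − 1) · (1/2) = 37/2 ≈ 18.500.

E[X] = 37/2 = 18.500.


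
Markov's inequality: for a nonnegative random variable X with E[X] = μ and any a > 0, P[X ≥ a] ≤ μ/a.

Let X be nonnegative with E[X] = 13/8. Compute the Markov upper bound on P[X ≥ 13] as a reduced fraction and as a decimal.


μ = E[X] = 13/8, a = 13.
Markov: P[X ≥ 13] ≤ μ/a = (13/8)/13 = 1/8.
Numerically: ≈ 0.12500.
(Since a = 13 > μ = 1.62500, the bound 1/8 is < 1 and informative.)

P[X ≥ 13] ≤ 1/8 ≈ 0.12500.


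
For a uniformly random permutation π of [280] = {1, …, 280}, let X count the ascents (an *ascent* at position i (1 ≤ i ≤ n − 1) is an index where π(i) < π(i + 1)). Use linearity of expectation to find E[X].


Write X = Σ X_I over i = 1, …, 279, with X_I the indicator of one ascent.
There are 279 indicators.
For each fixed i, the pair (π(i), π(i+1)) is a uniformly random ordered pair of distinct values from {1, …, 280}; by symmetry P[π(i) < π(i+1)] = 1/2.
By linearity: E[X] = 279 · (1/2) = (280 − 1) · (1/2) = 279/2 ≈ 139.500.

E[X] = 279/2 = 139.500.


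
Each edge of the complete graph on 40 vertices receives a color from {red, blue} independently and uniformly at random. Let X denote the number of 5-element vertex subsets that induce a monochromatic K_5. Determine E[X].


Let X = Σ_S X_S over the C(40, 5) = 658008 subsets S of size 5, where X_S = 1 if the K_5 on S is monochromatic.
For a fixed S, the K_5 on S has C(5, 2) = 10 edges. P[all 10 edges red] = (1/2)^10, and likewise for blue, so P[monochromatic] = 2·(1/2)^10 = 2^{1 − 10} = 1/512.
By linearity: E[X] = C(40, 5) · 2^{1 − 10} = 658008 · 1/512 = 82251/64.
Numerically: E[X] ≈ 1285.172.

E[X] = C(40,5)·2^(1−C(5,2)) = 82251/64 ≈ 1285.172.


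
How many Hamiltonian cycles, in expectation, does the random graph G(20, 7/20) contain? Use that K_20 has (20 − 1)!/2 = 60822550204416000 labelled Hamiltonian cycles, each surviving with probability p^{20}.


K_20 has (20 − 1)!/2 = 60822550204416000 labelled Hamiltonian cycles.
For each such Hamiltonian cycle H, let X_H = 1 if all 20 edges of H are present in G. Then P[X_H = 1] = p^{20} = (7/20)^{20} = 79792266297612001/104857600000000000000000000.
Summing the indicators: E[X] = Σ_H E[X_H] = 60822550204416000 · p^{20} = 60822550204416000 · 79792266297612001/104857600000000000000000000 = 1184855742873690605203907421/25600000000000000000.
Numerically: E[X] ≈ 4.62834e+07.

E[X] = 60822550204416000 · (7/20)^{20} = 1184855742873690605203907421/25600000000000000000 ≈ 4.62834e+07.


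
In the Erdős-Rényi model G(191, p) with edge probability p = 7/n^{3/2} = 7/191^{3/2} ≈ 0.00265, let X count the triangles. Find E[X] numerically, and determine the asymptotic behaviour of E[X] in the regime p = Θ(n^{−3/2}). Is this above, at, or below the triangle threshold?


Number of potential triangles: C(191, 3) = 1143135.
Each occurs with probability p³ ≈ (0.00265)³ ≈ 1.86485e-08.
By linearity: E[X] = C(191, 3)·p³ ≈ 1143135 · 1.86485e-08 ≈ 0.021.
Since α = 3/2 > 1, p = c/n^{3/2} = o(1/n) is below the triangle threshold p ~ 1/n. Asymptotically E[X] ~ (c³/6)·n^{3(1−α)} = (7³/6)·n^{-1.5} → 0, so by Markov's inequality G has no triangles w.h.p.

E[X] ≈ 0.021; in regime p = Θ(1/n^{3/2}) E[X] tends to 0 (below the triangle threshold p ~ 1/n).


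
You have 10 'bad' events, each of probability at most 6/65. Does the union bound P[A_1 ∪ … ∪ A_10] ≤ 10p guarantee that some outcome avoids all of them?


Union bound: P[∪_{i=1}^{10} A_i] ≤ Σ_i P[A_i] ≤ 10·p = 10·(6/65) = 12/13.
Numerically: 12/13 ≈ 0.923.
Is 12/13 < 1? YES.
Since P[∪ A_i] ≤ 12/13 < 1, the complement has P[∩ A_i^c] ≥ 1 − 12/13 = 1/13 > 0, so some outcome avoids every A_i.

10·p = 12/13 ≈ 0.923; existence CERTIFIED by the union bound.


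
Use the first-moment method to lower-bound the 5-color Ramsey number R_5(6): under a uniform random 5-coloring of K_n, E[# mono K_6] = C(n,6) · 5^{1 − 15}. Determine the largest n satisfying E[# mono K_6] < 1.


We need C(n, 6) · 5^{1 − 15} < 1, i.e. C(n, 6) < 5^{15 − 1} = 6103515625.
Check values of n near the boundary:
  n = 126: C(126, 6) = 4925156775; 4925156775 < 6103515625? YES
  n = 127: C(127, 6) = 5169379425; 5169379425 < 6103515625? YES
  n = 128: C(128, 6) = 5423611200; 5423611200 < 6103515625? YES
  n = 129: C(129, 6) = 5688177600; 5688177600 < 6103515625? YES
  n = 130: C(130, 6) = 5963412000; 5963412000 < 6103515625? YES
  n = 131: C(131, 6) = 6249655776; 6249655776 < 6103515625? NO
  n = 132: C(132, 6) = 6547258432; 6547258432 < 6103515625? NO
The largest n with C(n, 6) < 6103515625 is n = 130 (where E[X] = 47707296/48828125 ≈ 0.977045). Hence R_5(6) > 130, i.e. R_5(6) ≥ 131.

Largest n = 130; hence R_5(6) > 130.


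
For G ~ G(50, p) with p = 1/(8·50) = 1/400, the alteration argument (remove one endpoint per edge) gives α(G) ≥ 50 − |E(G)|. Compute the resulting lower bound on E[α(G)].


E[|E(G)|] = C(50, 2)·p = 1225 · (1/400) = 49/16.
E[α(G)] ≥ n − E[|E(G)|] = 50 − 49/16 = 751/16.
Numerically: ≈ 46.937500.
(This is only a lower bound; the true E[α(G)] may be larger.)

E[α(G)] ≥ 751/16 ≈ 46.937500.


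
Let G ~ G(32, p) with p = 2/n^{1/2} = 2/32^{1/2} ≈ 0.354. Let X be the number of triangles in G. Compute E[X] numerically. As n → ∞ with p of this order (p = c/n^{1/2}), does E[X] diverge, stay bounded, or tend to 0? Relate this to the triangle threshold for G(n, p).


Number of potential triangles: C(32, 3) = 4960.
Each occurs with probability p³ ≈ (0.354)³ ≈ 4.41942e-02.
By linearity: E[X] = C(32, 3)·p³ ≈ 4960 · 4.41942e-02 ≈ 219.203.
Since α = 1/2 < 1, p = c/n^{1/2} ≫ 1/n is above the triangle threshold p ~ 1/n. Asymptotically E[X] ~ (c³/6)·n^{3(1−α)} = (2³/6)·n^{1.5} → ∞; triangles are abundant w.h.p.

E[X] ≈ 219.203; in regime p = Θ(1/n^{1/2}) E[X] diverges (above the triangle threshold p ~ 1/n).


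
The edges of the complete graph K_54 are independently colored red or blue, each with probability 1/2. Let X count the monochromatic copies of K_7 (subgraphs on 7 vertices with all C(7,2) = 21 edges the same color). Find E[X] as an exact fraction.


Let X = Σ_S X_S over the C(54, 7) = 177100560 subsets S of size 7, where X_S = 1 if the K_7 on S is monochromatic.
For a fixed S, the K_7 on S has C(7, 2) = 21 edges. P[all 21 edges red] = (1/2)^21, and likewise for blue, so P[monochromatic] = 2·(1/2)^21 = 2^{1 − 21} = 1/1048576.
By linearity of expectation: E[X] = C(54, 7) · 2^{1 − 21} = 177100560 · 1/1048576 = 11068785/65536.
Numerically: E[X] ≈ 168.896255.

E[X] = C(54,7)·2^(1−C(7,2)) = 11068785/65536 ≈ 168.896255.


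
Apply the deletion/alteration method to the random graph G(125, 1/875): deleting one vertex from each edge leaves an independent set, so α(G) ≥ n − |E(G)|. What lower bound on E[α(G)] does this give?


E[|E(G)|] = C(125, 2)·p = 7750 · (1/875) = 62/7.
E[α(G)] ≥ n − E[|E(G)|] = 125 − 62/7 = 813/7.
Numerically: ≈ 116.14286.
(This is only a lower bound; the true E[α(G)] may be larger.)

E[α(G)] ≥ 813/7 ≈ 116.14286.


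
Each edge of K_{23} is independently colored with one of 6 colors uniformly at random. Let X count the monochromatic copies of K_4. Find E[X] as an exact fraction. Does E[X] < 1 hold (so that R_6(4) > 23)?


E[X] = C(23, 4) · 6^{1 − 6} = 8855 · 6^{−5} = 8855/7776.
As a reduced fraction: E[X] = 8855/7776 ≈ 1.1387603.
Is E[X] < 1? NO.
Since E[X] ≥ 1, the first-moment bound is inconclusive at n = 23; it does NOT by itself certify R_6(4) > 23.

E[X] = 8855/7776 ≈ 1.1387603; E[X] ≥ 1; first-moment method inconclusive here.


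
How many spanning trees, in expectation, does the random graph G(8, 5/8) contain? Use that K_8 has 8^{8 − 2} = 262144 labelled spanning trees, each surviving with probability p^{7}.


K_8 has 8^{8 − 2} = 262144 labelled spanning trees.
For each such spanning tree H, let X_H = 1 if all 7 edges of H are present in G. Then P[X_H = 1] = p^{7} = (5/8)^{7} = 78125/2097152.
Summing the indicators: E[X] = Σ_H E[X_H] = 262144 · p^{7} = 262144 · 78125/2097152 = 78125/8.
Numerically: E[X] ≈ 9.77e+03.

E[X] = 262144 · (5/8)^{7} = 78125/8 ≈ 9.77e+03.


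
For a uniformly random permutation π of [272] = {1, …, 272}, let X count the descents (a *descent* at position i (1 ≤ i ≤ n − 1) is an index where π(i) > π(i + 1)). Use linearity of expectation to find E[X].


Write X = Σ X_I over i = 1, …, 271, with X_I the indicator of one descent.
There are 271 indicators.
For each fixed i, the pair (π(i), π(i+1)) is a uniformly random ordered pair of distinct values from {1, …, 272}; by symmetry P[π(i) > π(i+1)] = 1/2.
By linearity: E[X] = 271 · (1/2) = (272 − 1) · (1/2) = 271/2 ≈ 135.5000.

E[X] = 271/2 = 135.5000.


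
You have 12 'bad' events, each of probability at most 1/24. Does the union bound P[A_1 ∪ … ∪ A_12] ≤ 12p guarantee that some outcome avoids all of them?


Union bound: P[∪_{i=1}^{12} A_i] ≤ Σ_i P[A_i] ≤ 12·p = 12·(1/24) = 1/2.
Numerically: 1/2 ≈ 0.500000.
Is 1/2 < 1? YES.
Since P[∪ A_i] ≤ 1/2 < 1, the complement has P[∩ A_i^c] ≥ 1 − 1/2 = 1/2 > 0, so some outcome avoids every A_i.

12·p = 1/2 ≈ 0.500000; existence CERTIFIED by the union bound.


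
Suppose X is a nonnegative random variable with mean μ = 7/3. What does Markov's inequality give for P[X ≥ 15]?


μ = E[X] = 7/3, a = 15.
Markov: P[X ≥ 15] ≤ μ/a = (7/3)/15 = 7/45.
Numerically: ≈ 0.15556.
(Since a = 15 > μ = 2.33333, the bound 7/45 is < 1 and informative.)

P[X ≥ 15] ≤ 7/45 ≈ 0.15556.


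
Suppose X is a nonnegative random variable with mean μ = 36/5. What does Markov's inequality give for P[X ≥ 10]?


μ = E[X] = 36/5, a = 10.
Markov: P[X ≥ 10] ≤ μ/a = (36/5)/10 = 18/25.
Numerically: ≈ 0.720000.
(Since a = 10 > μ = 7.200000, the bound 18/25 is < 1 and informative.)

P[X ≥ 10] ≤ 18/25 ≈ 0.720000.


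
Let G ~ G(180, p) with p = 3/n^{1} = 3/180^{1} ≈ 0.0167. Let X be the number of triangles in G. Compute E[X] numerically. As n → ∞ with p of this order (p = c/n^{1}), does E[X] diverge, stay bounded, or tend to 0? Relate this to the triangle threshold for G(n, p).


Number of potential triangles: C(180, 3) = 955860.
Each occurs with probability p³ ≈ (0.0167)³ ≈ 4.62963e-06.
By linearity: E[X] = C(180, 3)·p³ ≈ 955860 · 4.62963e-06 ≈ 4.425.
Here α = 1, so p = 3/n is exactly at the triangle threshold p ~ 1/n. Asymptotically E[X] → c³/6 = 3³/6 = 9/2 ≈ 4.500, a bounded constant. In this regime the triangle count is asymptotically Poisson(c³/6).

E[X] ≈ 4.425; in regime p = Θ(1/n^{1}) E[X] stays bounded (at the triangle threshold p ~ 1/n).
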